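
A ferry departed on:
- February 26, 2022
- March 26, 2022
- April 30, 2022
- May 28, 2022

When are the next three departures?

June 25, 2022; July 30, 2022; August 27, 2022

These are Saturdays with 28, 35, 28-day gaps.
Each is the final Saturday of its month — April 30, 2022 is past the 28th, so '4th Saturday' doesn't fit.
Last Saturday of June 2022: June 25, 2022.
July 2022 ends with Saturday July 30, 2022.
August 2022 ends with Saturday August 27, 2022.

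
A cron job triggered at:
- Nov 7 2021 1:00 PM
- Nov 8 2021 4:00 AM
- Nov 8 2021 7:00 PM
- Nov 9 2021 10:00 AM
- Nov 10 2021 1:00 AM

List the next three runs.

Nov 10 2021 4:00 PM, Nov 11 2021 7:00 AM, Nov 11 2021 10:00 PM

The interval is a steady 15 hours (15, 15, 15, 15).
Nov 10 2021 1:00 AM + 15 h = Nov 10 2021 4:00 PM.
Nov 10 2021 4:00 PM + 15 h = Nov 11 2021 7:00 AM.
Nov 11 2021 7:00 AM + 15 h = Nov 11 2021 10:00 PM.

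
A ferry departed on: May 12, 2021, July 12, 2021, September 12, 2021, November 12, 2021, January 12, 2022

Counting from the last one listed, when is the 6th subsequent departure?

January 12, 2023

Gaps: 61, 62, 61, 61 days — not constant. Every event is on the 12th of the month.
Pattern: the 12th of every 2 months.
March 2022: March 12, 2022.
May 2022: May 12, 2022.
July 2022: July 12, 2022.
Next: September 2022 → September 12, 2022.
November 2022: November 12, 2022.
January 2023: January 12, 2023.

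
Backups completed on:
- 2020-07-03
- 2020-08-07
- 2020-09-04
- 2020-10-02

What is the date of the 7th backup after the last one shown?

2021-05-07

All dates are Fridays, 35, 28, 28 days apart.
Specifically, the 1st Friday of each month.
November 2020 — 1st Friday is 2020-11-06.
1st Friday of December 2020: 2020-12-04.
1st Friday of January 2021: 2021-01-01.
February 2021 — 1st Friday is 2021-02-05.
March 2021 — 1st Friday is 2021-03-05.
1st Friday of April 2021: 2021-04-02.
1st Friday of May 2021: 2021-05-07.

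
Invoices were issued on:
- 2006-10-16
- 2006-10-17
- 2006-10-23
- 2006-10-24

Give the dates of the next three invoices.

The gap pattern 1, 6, 1 repeats every 2 events.
These are the Mondays and Tuesdays of each week.
The following Monday is 2006-10-30.
Next Tuesday: 2006-10-31.
The following Monday is 2006-11-06.

2006-10-30, 2006-10-31, 2006-11-06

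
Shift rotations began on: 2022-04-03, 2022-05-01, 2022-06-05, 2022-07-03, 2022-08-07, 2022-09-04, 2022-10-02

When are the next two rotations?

2022-11-06, 2022-12-04

Gaps: 28, 35, 28, 35, 28, 28 days — a mix of 28 and 35. Every date is a Sunday.
Each is the 1st Sunday of its month.
November 2022 — 1st Sunday is 2022-11-06.
December 2022 — 1st Sunday is 2022-12-04.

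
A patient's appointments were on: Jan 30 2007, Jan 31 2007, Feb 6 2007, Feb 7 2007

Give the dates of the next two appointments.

Every event lands on a Tuesday or Wednesday (gaps cycle 1, 6, 1).
So the schedule is: every Tuesday and Wednesday.
The following Tuesday is Feb 13 2007.
The following Wednesday is Feb 14 2007.

Feb 13 2007, Feb 14 2007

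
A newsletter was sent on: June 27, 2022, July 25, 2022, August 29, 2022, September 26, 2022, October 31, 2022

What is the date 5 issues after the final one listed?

March 27, 2023

These are Mondays with 28, 35, 28, 35-day gaps.
Each is the final Monday of its month — August 29, 2022 is past the 28th, so '4th Monday' doesn't fit.
Last Monday of November 2022: November 28, 2022.
Last Monday of December 2022: December 26, 2022.
Last Monday of January 2023: January 30, 2023.
Last Monday of February 2023: February 27, 2023.
March 2023 ends with Monday March 27, 2023.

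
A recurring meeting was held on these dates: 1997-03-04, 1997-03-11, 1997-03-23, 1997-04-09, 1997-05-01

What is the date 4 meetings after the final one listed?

1997-09-16

Intervals are 7, 12, 17, 22 days — an arithmetic progression with common difference 5.
Next gap: 27 days. 1997-05-01 + 27 days = 1997-05-28.
Next gap: 32 days. 1997-05-28 + 32 days = 1997-06-29.
Next gap: 37 days. 1997-06-29 + 37 days = 1997-08-05.
Next gap: 42 days. 1997-08-05 + 42 days = 1997-09-16.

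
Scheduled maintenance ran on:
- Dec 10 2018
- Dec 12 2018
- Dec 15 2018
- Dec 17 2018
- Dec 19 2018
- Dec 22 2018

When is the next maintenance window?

Dec 24 2018

The gap pattern 2, 3, 2, 2, 3 repeats every 3 events.
These are the Mondays, Wednesdays and Saturdays of each week.
Next Monday: Dec 24 2018.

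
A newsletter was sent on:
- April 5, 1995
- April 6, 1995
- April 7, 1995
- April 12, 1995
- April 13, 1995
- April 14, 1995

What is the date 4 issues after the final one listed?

April 26, 1995

The gap pattern 1, 1, 5, 1, 1 repeats every 3 events.
These are the Wednesdays, Thursdays and Fridays of each week.
The following Wednesday is April 19, 1995.
Next Thursday: April 20, 1995.
Next Friday: April 21, 1995.
The following Wednesday is April 26, 1995.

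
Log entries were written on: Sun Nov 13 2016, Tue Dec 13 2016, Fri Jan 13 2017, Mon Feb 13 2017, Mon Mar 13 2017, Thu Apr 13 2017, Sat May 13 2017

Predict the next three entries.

The day-of-month is always 13 (30, 31, 31, 28, 31, 30 days between events).
So this recurs on the 13th of each month.
Next: June 2017 → Tue Jun 13 2017.
Next: July 2017 → Thu Jul 13 2017.
Next: August 2017 → Sun Aug 13 2017.

Tue Jun 13 2017, Thu Jul 13 2017, Sun Aug 13 2017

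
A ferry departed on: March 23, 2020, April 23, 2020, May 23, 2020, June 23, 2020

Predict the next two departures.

The day-of-month is always 23 (31, 30, 31 days between events).
So this recurs on the 23rd of each month.
July 2020: July 23, 2020.
Next: August 2020 → August 23, 2020.

July 23, 2020; August 23, 2020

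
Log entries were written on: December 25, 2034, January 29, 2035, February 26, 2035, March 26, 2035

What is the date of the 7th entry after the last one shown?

October 29, 2035

Every date is a Monday; gaps 35, 28, 28 days.
Each is the last Monday of its month (at least one falls on the 29th or later, ruling out '4th Monday').
April 2035 ends with Monday April 30, 2035.
Last Monday of May 2035: May 28, 2035.
June 2035 ends with Monday June 25, 2035.
Last Monday of July 2035: July 30, 2035.
Last Monday of August 2035: August 27, 2035.
Last Monday of September 2035: September 24, 2035.
October 2035 ends with Monday October 29, 2035.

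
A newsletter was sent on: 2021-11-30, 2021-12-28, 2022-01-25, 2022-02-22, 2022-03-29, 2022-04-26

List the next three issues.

All Tuesdays; the gaps (28, 28, 28, 35, 28) vary with month length.
This is the last Tuesday of each month.
May 2022 ends with Tuesday 2022-05-31.
June 2022 ends with Tuesday 2022-06-28.
July 2022 ends with Tuesday 2022-07-26.

2022-05-31, 2022-06-28, 2022-07-26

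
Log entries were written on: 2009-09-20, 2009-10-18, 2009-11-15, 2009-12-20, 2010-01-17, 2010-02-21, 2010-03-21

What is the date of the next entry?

These are Sundays at 28- or 35-day spacing (28, 28, 35, 28, 35, 28).
The pattern: 3rd Sunday of the month.
April 2010 — 3rd Sunday is 2010-04-18.

2010-04-18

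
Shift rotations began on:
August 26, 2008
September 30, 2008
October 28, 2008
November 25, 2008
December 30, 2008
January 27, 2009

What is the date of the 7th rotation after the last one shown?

These are Tuesdays with 35, 28, 28, 35, 28-day gaps.
Each is the final Tuesday of its month — September 30, 2008 is past the 28th, so '4th Tuesday' doesn't fit.
Last Tuesday of February 2009: February 24, 2009.
March 2009 ends with Tuesday March 31, 2009.
Last Tuesday of April 2009: April 28, 2009.
May 2009 ends with Tuesday May 26, 2009.
June 2009 ends with Tuesday June 30, 2009.
Last Tuesday of July 2009: July 28, 2009.
August 2009 ends with Tuesday August 25, 2009.

August 25, 2009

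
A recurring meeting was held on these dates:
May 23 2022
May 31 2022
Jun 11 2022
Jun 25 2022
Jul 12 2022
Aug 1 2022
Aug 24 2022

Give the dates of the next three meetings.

The spacing grows by 3 each time: 8, 11, 14, 17, 20, 23 days.
Next gap: 26 days. Aug 24 2022 + 26 days = Sep 19 2022.
Next gap: 29 days. Sep 19 2022 + 29 days = Oct 18 2022.
Next gap: 32 days. Oct 18 2022 + 32 days = Nov 19 2022.

Sep 19 2022, Oct 18 2022, Nov 19 2022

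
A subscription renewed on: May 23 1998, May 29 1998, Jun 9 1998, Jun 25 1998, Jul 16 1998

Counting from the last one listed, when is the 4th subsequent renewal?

Nov 27 1998

Gaps: 6, 11, 16, 21 days — each gap is 5 larger than the previous one.
Next gap: 26 days. Jul 16 1998 + 26 days = Aug 11 1998.
Next gap: 31 days. Aug 11 1998 + 31 days = Sep 11 1998.
Next gap: 36 days. Sep 11 1998 + 36 days = Oct 17 1998.
Next gap: 41 days. Oct 17 1998 + 41 days = Nov 27 1998.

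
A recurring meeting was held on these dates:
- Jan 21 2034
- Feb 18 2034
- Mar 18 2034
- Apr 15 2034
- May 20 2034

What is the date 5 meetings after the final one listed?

Oct 21 2034

These are Saturdays at 28- or 35-day spacing (28, 28, 28, 35).
The pattern: 3rd Saturday of the month.
June 2034 — 3rd Saturday is Jun 17 2034.
3rd Saturday of July 2034: Jul 15 2034.
3rd Saturday of August 2034: Aug 19 2034.
September 2034 — 3rd Saturday is Sep 16 2034.
October 2034 — 3rd Saturday is Oct 21 2034.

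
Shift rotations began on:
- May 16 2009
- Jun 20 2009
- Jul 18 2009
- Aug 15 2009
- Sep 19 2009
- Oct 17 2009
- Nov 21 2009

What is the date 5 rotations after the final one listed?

Apr 17 2010

All dates are Saturdays, 35, 28, 28, 35, 28, 35 days apart.
Specifically, the 3rd Saturday of each month.
December 2009 — 3rd Saturday is Dec 19 2009.
3rd Saturday of January 2010: Jan 16 2010.
3rd Saturday of February 2010: Feb 20 2010.
March 2010 — 3rd Saturday is Mar 20 2010.
3rd Saturday of April 2010: Apr 17 2010.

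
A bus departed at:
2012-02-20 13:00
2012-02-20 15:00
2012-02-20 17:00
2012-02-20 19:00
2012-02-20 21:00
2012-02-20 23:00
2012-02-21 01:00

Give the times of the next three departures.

The interval is a steady 2 hours (2, 2, 2, 2, 2, 2).
2012-02-21 01:00 + 2 h = 2012-02-21 03:00.
2012-02-21 03:00 + 2 h = 2012-02-21 05:00.
2012-02-21 05:00 + 2 h = 2012-02-21 07:00.

2012-02-21 03:00, 2012-02-21 05:00, 2012-02-21 07:00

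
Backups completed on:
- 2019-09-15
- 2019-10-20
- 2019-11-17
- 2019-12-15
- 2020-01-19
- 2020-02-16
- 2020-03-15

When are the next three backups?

2020-04-19, 2020-05-17, 2020-06-21

These are Sundays at 28- or 35-day spacing (35, 28, 28, 35, 28, 28).
The pattern: 3rd Sunday of the month.
April 2020 — 3rd Sunday is 2020-04-19.
3rd Sunday of May 2020: 2020-05-17.
June 2020 — 3rd Sunday is 2020-06-21.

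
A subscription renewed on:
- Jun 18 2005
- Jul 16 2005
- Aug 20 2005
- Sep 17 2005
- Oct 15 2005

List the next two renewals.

Nov 19 2005, Dec 17 2005

Gaps: 28, 35, 28, 28 days — a mix of 28 and 35. Every date is a Saturday.
Each is the 3rd Saturday of its month.
3rd Saturday of November 2005: Nov 19 2005.
3rd Saturday of December 2005: Dec 17 2005.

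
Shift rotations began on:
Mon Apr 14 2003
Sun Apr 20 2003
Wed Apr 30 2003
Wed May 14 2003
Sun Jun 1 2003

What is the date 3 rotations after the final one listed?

Intervals are 6, 10, 14, 18 days — an arithmetic progression with common difference 4.
Next gap: 22 days. Sun Jun 1 2003 + 22 days = Mon Jun 23 2003.
Next gap: 26 days. Mon Jun 23 2003 + 26 days = Sat Jul 19 2003.
Next gap: 30 days. Sat Jul 19 2003 + 30 days = Mon Aug 18 2003.

Mon Aug 18 2003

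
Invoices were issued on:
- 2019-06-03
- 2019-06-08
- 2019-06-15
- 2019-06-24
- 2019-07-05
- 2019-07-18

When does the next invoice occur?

The spacing grows by 2 each time: 5, 7, 9, 11, 13 days.
Next gap: 15 days. 2019-07-18 + 15 days = 2019-08-02.

2019-08-02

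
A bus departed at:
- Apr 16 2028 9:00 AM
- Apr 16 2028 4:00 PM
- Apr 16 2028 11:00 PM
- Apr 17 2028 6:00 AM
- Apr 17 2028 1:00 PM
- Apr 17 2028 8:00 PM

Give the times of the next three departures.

Apr 18 2028 3:00 AM, Apr 18 2028 10:00 AM, Apr 18 2028 5:00 PM

Gaps: 7, 7, 7, 7, 7 hours — each event is 7 hours after the previous one.
Apr 17 2028 8:00 PM + 7 h = Apr 18 2028 3:00 AM.
Apr 18 2028 3:00 AM + 7 h = Apr 18 2028 10:00 AM.
Apr 18 2028 10:00 AM + 7 h = Apr 18 2028 5:00 PM.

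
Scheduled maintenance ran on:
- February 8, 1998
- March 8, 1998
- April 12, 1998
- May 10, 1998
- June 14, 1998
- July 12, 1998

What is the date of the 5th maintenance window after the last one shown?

December 13, 1998

Gaps: 28, 35, 28, 35, 28 days — a mix of 28 and 35. Every date is a Sunday.
Each is the 2nd Sunday of its month.
2nd Sunday of August 1998: August 9, 1998.
2nd Sunday of September 1998: September 13, 1998.
October 1998 — 2nd Sunday is October 11, 1998.
2nd Sunday of November 1998: November 8, 1998.
2nd Sunday of December 1998: December 13, 1998.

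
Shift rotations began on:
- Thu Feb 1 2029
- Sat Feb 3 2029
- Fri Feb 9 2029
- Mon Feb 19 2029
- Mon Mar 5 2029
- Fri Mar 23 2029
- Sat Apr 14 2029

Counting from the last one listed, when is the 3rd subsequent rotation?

Fri Jul 13 2029

Intervals are 2, 6, 10, 14, 18, 22 days — an arithmetic progression with common difference 4.
Next gap: 26 days. Sat Apr 14 2029 + 26 days = Thu May 10 2029.
Next gap: 30 days. Thu May 10 2029 + 30 days = Sat Jun 9 2029.
Next gap: 34 days. Sat Jun 9 2029 + 34 days = Fri Jul 13 2029.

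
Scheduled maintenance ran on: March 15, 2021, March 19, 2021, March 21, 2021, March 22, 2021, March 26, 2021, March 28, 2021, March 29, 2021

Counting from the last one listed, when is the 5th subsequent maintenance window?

April 11, 2021

Gaps: 4, 2, 1, 4, 2, 1 days — not constant, but cyclic with period 3.
The events fall on every Monday, Friday and Sunday.
Next Friday: April 2, 2021.
Next Sunday: April 4, 2021.
Next Monday: April 5, 2021.
Next Friday: April 9, 2021.
Next Sunday: April 11, 2021.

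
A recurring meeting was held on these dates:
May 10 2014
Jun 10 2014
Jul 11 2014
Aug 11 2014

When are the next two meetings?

Gaps between consecutive events: 31, 31, 31 days — a constant 31-day interval.
Aug 11 2014 + 31 days = Sep 11 2014.
Sep 11 2014 + 31 days = Oct 12 2014.

Sep 11 2014, Oct 12 2014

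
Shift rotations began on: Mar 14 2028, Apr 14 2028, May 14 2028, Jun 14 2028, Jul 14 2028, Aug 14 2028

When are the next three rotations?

Sep 14 2028, Oct 14 2028, Nov 14 2028

Gaps: 31, 30, 31, 30, 31 days — not constant. Every event is on the 14th of the month.
Pattern: the 14th of each month.
Next: September 2028 → Sep 14 2028.
Next: October 2028 → Oct 14 2028.
November 2028: Nov 14 2028.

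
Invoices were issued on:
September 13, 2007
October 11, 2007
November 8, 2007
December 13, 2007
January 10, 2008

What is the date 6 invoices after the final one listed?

July 10, 2008

Gaps: 28, 28, 35, 28 days — a mix of 28 and 35. Every date is a Thursday.
Each is the 2nd Thursday of its month.
2nd Thursday of February 2008: February 14, 2008.
2nd Thursday of March 2008: March 13, 2008.
2nd Thursday of April 2008: April 10, 2008.
2nd Thursday of May 2008: May 8, 2008.
2nd Thursday of June 2008: June 12, 2008.
July 2008 — 2nd Thursday is July 10, 2008.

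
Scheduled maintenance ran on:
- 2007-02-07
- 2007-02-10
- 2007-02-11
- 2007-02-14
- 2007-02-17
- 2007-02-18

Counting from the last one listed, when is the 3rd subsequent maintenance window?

Every event lands on a Wednesday or Saturday or Sunday (gaps cycle 3, 1, 3, 3, 1).
So the schedule is: every Wednesday, Saturday and Sunday.
The following Wednesday is 2007-02-21.
Next Saturday: 2007-02-24.
Next Sunday: 2007-02-25.

2007-02-25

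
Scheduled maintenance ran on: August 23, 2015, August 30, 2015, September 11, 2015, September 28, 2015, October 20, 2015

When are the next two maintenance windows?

Intervals are 7, 12, 17, 22 days — an arithmetic progression with common difference 5.
Next gap: 27 days. October 20, 2015 + 27 days = November 16, 2015.
Next gap: 32 days. November 16, 2015 + 32 days = December 18, 2015.

November 16, 2015; December 18, 2015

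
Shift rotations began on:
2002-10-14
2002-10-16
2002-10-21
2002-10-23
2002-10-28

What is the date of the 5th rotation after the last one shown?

2002-11-13

The gap pattern 2, 5, 2, 5 repeats every 2 events.
These are the Mondays and Wednesdays of each week.
Next Wednesday: 2002-10-30.
The following Monday is 2002-11-04.
Next Wednesday: 2002-11-06.
The following Monday is 2002-11-11.
Next Wednesday: 2002-11-13.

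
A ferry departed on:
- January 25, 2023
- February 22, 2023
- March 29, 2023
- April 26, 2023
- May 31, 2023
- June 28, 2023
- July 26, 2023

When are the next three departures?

Every date is a Wednesday; gaps 28, 35, 28, 35, 28, 28 days.
Each is the last Wednesday of its month (at least one falls on the 29th or later, ruling out '4th Wednesday').
Last Wednesday of August 2023: August 30, 2023.
Last Wednesday of September 2023: September 27, 2023.
October 2023 ends with Wednesday October 25, 2023.

August 30, 2023; September 27, 2023; October 25, 2023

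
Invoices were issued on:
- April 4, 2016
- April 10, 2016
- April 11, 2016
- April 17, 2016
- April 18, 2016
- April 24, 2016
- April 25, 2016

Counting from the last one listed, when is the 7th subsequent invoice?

May 22, 2016

Gaps: 6, 1, 6, 1, 6, 1 days — not constant, but cyclic with period 2.
The events fall on every Monday and Sunday.
The following Sunday is May 1, 2016.
Next Monday: May 2, 2016.
Next Sunday: May 8, 2016.
Next Monday: May 9, 2016.
The following Sunday is May 15, 2016.
Next Monday: May 16, 2016.
The following Sunday is May 22, 2016.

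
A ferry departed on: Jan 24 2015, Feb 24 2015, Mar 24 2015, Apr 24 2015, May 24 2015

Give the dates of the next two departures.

Jun 24 2015, Jul 24 2015

The day-of-month is always 24 (31, 28, 31, 30 days between events).
So this recurs on the 24th of each month.
Next: June 2015 → Jun 24 2015.
Next: July 2015 → Jul 24 2015.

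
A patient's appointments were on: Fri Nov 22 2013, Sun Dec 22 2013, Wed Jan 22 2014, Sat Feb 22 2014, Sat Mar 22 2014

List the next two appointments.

Tue Apr 22 2014, Thu May 22 2014

Each date is the 22nd; the gaps (30, 31, 31, 28) track the month lengths.
The rule is the 22nd of each month.
Next: April 2014 → Tue Apr 22 2014.
May 2014: Thu May 22 2014.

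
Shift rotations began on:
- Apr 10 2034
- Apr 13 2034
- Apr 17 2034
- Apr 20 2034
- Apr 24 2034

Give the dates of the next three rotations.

Apr 27 2034, May 1 2034, May 4 2034

Every event lands on a Monday or Thursday (gaps cycle 3, 4, 3, 4).
So the schedule is: every Monday and Thursday.
Next Thursday: Apr 27 2034.
The following Monday is May 1 2034.
The following Thursday is May 4 2034.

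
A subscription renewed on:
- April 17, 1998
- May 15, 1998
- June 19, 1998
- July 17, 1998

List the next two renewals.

These are Fridays at 28- or 35-day spacing (28, 35, 28).
The pattern: 3rd Friday of the month.
3rd Friday of August 1998: August 21, 1998.
September 1998 — 3rd Friday is September 18, 1998.

August 21, 1998; September 18, 1998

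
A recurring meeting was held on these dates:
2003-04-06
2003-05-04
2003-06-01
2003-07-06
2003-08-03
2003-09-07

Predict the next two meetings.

Gaps: 28, 28, 35, 28, 35 days — a mix of 28 and 35. Every date is a Sunday.
Each is the 1st Sunday of its month.
October 2003 — 1st Sunday is 2003-10-05.
November 2003 — 1st Sunday is 2003-11-02.

2003-10-05, 2003-11-02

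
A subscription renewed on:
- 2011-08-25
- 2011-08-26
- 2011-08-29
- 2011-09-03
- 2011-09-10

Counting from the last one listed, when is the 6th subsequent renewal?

2011-12-03

Gaps: 1, 3, 5, 7 days — each gap is 2 larger than the previous one.
Next gap: 9 days. 2011-09-10 + 9 days = 2011-09-19.
Next gap: 11 days. 2011-09-19 + 11 days = 2011-09-30.
Next gap: 13 days. 2011-09-30 + 13 days = 2011-10-13.
Next gap: 15 days. 2011-10-13 + 15 days = 2011-10-28.
Next gap: 17 days. 2011-10-28 + 17 days = 2011-11-14.
Next gap: 19 days. 2011-11-14 + 19 days = 2011-12-03.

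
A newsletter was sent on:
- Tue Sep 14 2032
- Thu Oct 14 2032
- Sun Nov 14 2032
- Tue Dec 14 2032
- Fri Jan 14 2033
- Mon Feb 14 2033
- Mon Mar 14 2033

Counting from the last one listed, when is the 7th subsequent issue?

Fri Oct 14 2033

The day-of-month is always 14 (30, 31, 30, 31, 31, 28 days between events).
So this recurs on the 14th of each month.
Next: April 2033 → Thu Apr 14 2033.
Next: May 2033 → Sat May 14 2033.
Next: June 2033 → Tue Jun 14 2033.
July 2033: Thu Jul 14 2033.
August 2033: Sun Aug 14 2033.
September 2033: Wed Sep 14 2033.
October 2033: Fri Oct 14 2033.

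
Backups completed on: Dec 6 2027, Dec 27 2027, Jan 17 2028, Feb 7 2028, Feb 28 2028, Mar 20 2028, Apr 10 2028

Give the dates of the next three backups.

Gaps between consecutive events: 21, 21, 21, 21, 21, 21 days — a constant 21-day interval.
Apr 10 2028 + 21 days = May 1 2028.
May 1 2028 + 21 days = May 22 2028.
May 22 2028 + 21 days = Jun 12 2028.

May 1 2028, May 22 2028, Jun 12 2028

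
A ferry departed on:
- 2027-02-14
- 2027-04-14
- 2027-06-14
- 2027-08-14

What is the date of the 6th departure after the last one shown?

2028-08-14

Each date is the 14th; the gaps (59, 61, 61) track the month lengths.
The rule is the 14th of every 2 months.
Next: October 2027 → 2027-10-14.
Next: December 2027 → 2027-12-14.
Next: February 2028 → 2028-02-14.
April 2028: 2028-04-14.
June 2028: 2028-06-14.
Next: August 2028 → 2028-08-14.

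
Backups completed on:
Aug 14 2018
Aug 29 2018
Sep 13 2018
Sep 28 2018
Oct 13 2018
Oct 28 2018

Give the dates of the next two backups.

Gaps between consecutive events: 15, 15, 15, 15, 15 days — a constant 15-day interval.
Oct 28 2018 + 15 days = Nov 12 2018.
Nov 12 2018 + 15 days = Nov 27 2018.

Nov 12 2018, Nov 27 2018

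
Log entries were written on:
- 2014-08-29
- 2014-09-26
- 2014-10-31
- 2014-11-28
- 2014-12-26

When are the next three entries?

These are Fridays with 28, 35, 28, 28-day gaps.
Each is the final Friday of its month — 2014-08-29 is past the 28th, so '4th Friday' doesn't fit.
January 2015 ends with Friday 2015-01-30.
Last Friday of February 2015: 2015-02-27.
March 2015 ends with Friday 2015-03-27.

2015-01-30, 2015-02-27, 2015-03-27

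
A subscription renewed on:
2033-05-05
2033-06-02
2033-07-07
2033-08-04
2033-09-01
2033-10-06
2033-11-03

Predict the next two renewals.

2033-12-01, 2034-01-05

Gaps: 28, 35, 28, 28, 35, 28 days — a mix of 28 and 35. Every date is a Thursday.
Each is the 1st Thursday of its month.
December 2033 — 1st Thursday is 2033-12-01.
January 2034 — 1st Thursday is 2034-01-05.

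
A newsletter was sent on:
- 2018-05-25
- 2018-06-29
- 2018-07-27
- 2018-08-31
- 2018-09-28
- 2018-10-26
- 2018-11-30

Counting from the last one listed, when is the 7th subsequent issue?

2019-06-28

All Fridays; the gaps (35, 28, 35, 28, 28, 35) vary with month length.
This is the last Friday of each month.
December 2018 ends with Friday 2018-12-28.
Last Friday of January 2019: 2019-01-25.
Last Friday of February 2019: 2019-02-22.
Last Friday of March 2019: 2019-03-29.
April 2019 ends with Friday 2019-04-26.
May 2019 ends with Friday 2019-05-31.
Last Friday of June 2019: 2019-06-28.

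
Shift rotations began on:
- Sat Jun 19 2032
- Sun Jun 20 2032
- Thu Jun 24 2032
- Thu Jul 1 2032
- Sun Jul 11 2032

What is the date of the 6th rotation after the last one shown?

Thu Nov 11 2032

Gaps: 1, 4, 7, 10 days — each gap is 3 larger than the previous one.
Next gap: 13 days. Sun Jul 11 2032 + 13 days = Sat Jul 24 2032.
Next gap: 16 days. Sat Jul 24 2032 + 16 days = Mon Aug 9 2032.
Next gap: 19 days. Mon Aug 9 2032 + 19 days = Sat Aug 28 2032.
Next gap: 22 days. Sat Aug 28 2032 + 22 days = Sun Sep 19 2032.
Next gap: 25 days. Sun Sep 19 2032 + 25 days = Thu Oct 14 2032.
Next gap: 28 days. Thu Oct 14 2032 + 28 days = Thu Nov 11 2032.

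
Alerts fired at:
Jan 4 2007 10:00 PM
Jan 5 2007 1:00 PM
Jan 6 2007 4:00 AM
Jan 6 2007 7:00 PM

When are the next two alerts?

Jan 7 2007 10:00 AM, Jan 8 2007 1:00 AM

The interval is a steady 15 hours (15, 15, 15).
Jan 6 2007 7:00 PM + 15 h = Jan 7 2007 10:00 AM.
Jan 7 2007 10:00 AM + 15 h = Jan 8 2007 1:00 AM.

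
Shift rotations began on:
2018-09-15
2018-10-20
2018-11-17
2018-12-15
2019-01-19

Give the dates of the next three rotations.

Gaps: 35, 28, 28, 35 days — a mix of 28 and 35. Every date is a Saturday.
Each is the 3rd Saturday of its month.
3rd Saturday of February 2019: 2019-02-16.
March 2019 — 3rd Saturday is 2019-03-16.
3rd Saturday of April 2019: 2019-04-20.

2019-02-16, 2019-03-16, 2019-04-20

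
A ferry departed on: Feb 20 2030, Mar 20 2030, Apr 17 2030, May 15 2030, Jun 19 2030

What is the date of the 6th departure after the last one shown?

Dec 18 2030

Gaps: 28, 28, 28, 35 days — a mix of 28 and 35. Every date is a Wednesday.
Each is the 3rd Wednesday of its month.
July 2030 — 3rd Wednesday is Jul 17 2030.
3rd Wednesday of August 2030: Aug 21 2030.
3rd Wednesday of September 2030: Sep 18 2030.
3rd Wednesday of October 2030: Oct 16 2030.
November 2030 — 3rd Wednesday is Nov 20 2030.
3rd Wednesday of December 2030: Dec 18 2030.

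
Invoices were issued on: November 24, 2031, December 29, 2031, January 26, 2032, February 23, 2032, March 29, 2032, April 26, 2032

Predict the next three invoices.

May 31, 2032; June 28, 2032; July 26, 2032

All Mondays; the gaps (35, 28, 28, 35, 28) vary with month length.
This is the last Monday of each month.
May 2032 ends with Monday May 31, 2032.
Last Monday of June 2032: June 28, 2032.
July 2032 ends with Monday July 26, 2032.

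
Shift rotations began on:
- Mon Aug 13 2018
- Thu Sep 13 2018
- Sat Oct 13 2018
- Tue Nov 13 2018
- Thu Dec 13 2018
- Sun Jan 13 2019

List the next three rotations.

Wed Feb 13 2019, Wed Mar 13 2019, Sat Apr 13 2019

The day-of-month is always 13 (31, 30, 31, 30, 31 days between events).
So this recurs on the 13th of each month.
Next: February 2019 → Wed Feb 13 2019.
Next: March 2019 → Wed Mar 13 2019.
April 2019: Sat Apr 13 2019.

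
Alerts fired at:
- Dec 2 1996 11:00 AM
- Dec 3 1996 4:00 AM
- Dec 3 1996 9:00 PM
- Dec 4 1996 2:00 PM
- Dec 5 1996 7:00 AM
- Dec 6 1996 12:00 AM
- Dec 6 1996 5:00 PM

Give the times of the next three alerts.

The interval is a steady 17 hours (17, 17, 17, 17, 17, 17).
Dec 6 1996 5:00 PM + 17 h = Dec 7 1996 10:00 AM.
Dec 7 1996 10:00 AM + 17 h = Dec 8 1996 3:00 AM.
Dec 8 1996 3:00 AM + 17 h = Dec 8 1996 8:00 PM.

Dec 7 1996 10:00 AM, Dec 8 1996 3:00 AM, Dec 8 1996 8:00 PM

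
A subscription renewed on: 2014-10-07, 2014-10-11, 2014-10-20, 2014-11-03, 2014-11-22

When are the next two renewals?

2014-12-16, 2015-01-14

Intervals are 4, 9, 14, 19 days — an arithmetic progression with common difference 5.
Next gap: 24 days. 2014-11-22 + 24 days = 2014-12-16.
Next gap: 29 days. 2014-12-16 + 29 days = 2015-01-14.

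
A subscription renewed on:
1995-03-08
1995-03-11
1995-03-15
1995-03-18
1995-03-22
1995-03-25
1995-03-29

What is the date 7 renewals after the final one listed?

Gaps: 3, 4, 3, 4, 3, 4 days — not constant, but cyclic with period 2.
The events fall on every Wednesday and Saturday.
The following Saturday is 1995-04-01.
The following Wednesday is 1995-04-05.
The following Saturday is 1995-04-08.
Next Wednesday: 1995-04-12.
The following Saturday is 1995-04-15.
Next Wednesday: 1995-04-19.
Next Saturday: 1995-04-22.

1995-04-22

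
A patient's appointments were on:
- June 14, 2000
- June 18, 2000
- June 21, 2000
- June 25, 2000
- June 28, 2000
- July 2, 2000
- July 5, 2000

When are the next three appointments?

The gap pattern 4, 3, 4, 3, 4, 3 repeats every 2 events.
These are the Wednesdays and Sundays of each week.
The following Sunday is July 9, 2000.
The following Wednesday is July 12, 2000.
The following Sunday is July 16, 2000.

July 9, 2000; July 12, 2000; July 16, 2000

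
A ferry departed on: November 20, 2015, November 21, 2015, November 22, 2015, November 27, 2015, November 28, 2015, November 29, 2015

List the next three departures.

Gaps: 1, 1, 5, 1, 1 days — not constant, but cyclic with period 3.
The events fall on every Friday, Saturday and Sunday.
The following Friday is December 4, 2015.
Next Saturday: December 5, 2015.
Next Sunday: December 6, 2015.

December 4, 2015; December 5, 2015; December 6, 2015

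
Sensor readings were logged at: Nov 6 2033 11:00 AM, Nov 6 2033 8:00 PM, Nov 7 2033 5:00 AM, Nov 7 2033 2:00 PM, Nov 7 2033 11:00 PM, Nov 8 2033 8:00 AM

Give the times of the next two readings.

Nov 8 2033 5:00 PM, Nov 9 2033 2:00 AM

Gaps: 9, 9, 9, 9, 9 hours — each event is 9 hours after the previous one.
Nov 8 2033 8:00 AM + 9 h = Nov 8 2033 5:00 PM.
Nov 8 2033 5:00 PM + 9 h = Nov 9 2033 2:00 AM.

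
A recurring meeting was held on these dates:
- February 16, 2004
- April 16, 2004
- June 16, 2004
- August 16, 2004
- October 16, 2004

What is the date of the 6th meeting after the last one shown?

Gaps: 60, 61, 61, 61 days — not constant. Every event is on the 16th of the month.
Pattern: the 16th of every 2 months.
Next: December 2004 → December 16, 2004.
Next: February 2005 → February 16, 2005.
April 2005: April 16, 2005.
June 2005: June 16, 2005.
Next: August 2005 → August 16, 2005.
October 2005: October 16, 2005.

October 16, 2005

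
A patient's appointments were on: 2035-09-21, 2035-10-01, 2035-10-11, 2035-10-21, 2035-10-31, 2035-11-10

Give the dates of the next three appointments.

Gaps between consecutive events: 10, 10, 10, 10, 10 days — a constant 10-day interval.
2035-11-10 + 10 days = 2035-11-20.
2035-11-20 + 10 days = 2035-11-30.
2035-11-30 + 10 days = 2035-12-10.

2035-11-20, 2035-11-30, 2035-12-10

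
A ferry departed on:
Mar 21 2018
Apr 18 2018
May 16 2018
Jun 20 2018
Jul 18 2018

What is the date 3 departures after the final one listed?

All dates are Wednesdays, 28, 28, 35, 28 days apart.
Specifically, the 3rd Wednesday of each month.
3rd Wednesday of August 2018: Aug 15 2018.
September 2018 — 3rd Wednesday is Sep 19 2018.
October 2018 — 3rd Wednesday is Oct 17 2018.

Oct 17 2018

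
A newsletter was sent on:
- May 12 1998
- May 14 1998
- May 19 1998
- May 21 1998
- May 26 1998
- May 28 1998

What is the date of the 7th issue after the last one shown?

Jun 23 1998

The gap pattern 2, 5, 2, 5, 2 repeats every 2 events.
These are the Tuesdays and Thursdays of each week.
The following Tuesday is Jun 2 1998.
Next Thursday: Jun 4 1998.
Next Tuesday: Jun 9 1998.
The following Thursday is Jun 11 1998.
The following Tuesday is Jun 16 1998.
The following Thursday is Jun 18 1998.
The following Tuesday is Jun 23 1998.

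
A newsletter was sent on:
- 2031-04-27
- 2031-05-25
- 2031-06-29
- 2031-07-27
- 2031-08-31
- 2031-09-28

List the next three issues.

All Sundays; the gaps (28, 35, 28, 35, 28) vary with month length.
This is the last Sunday of each month.
Last Sunday of October 2031: 2031-10-26.
Last Sunday of November 2031: 2031-11-30.
December 2031 ends with Sunday 2031-12-28.

2031-10-26, 2031-11-30, 2031-12-28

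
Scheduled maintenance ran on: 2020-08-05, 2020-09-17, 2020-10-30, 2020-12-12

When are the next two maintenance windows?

2021-01-24, 2021-03-08

Every event comes 43 days after the last (43, 43, 43).
2020-12-12 + 43 days = 2021-01-24.
2021-01-24 + 43 days = 2021-03-08.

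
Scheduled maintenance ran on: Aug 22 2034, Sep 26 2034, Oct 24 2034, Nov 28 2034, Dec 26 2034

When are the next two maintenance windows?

These are Tuesdays at 28- or 35-day spacing (35, 28, 35, 28).
The pattern: 4th Tuesday of the month.
4th Tuesday of January 2035: Jan 23 2035.
4th Tuesday of February 2035: Feb 27 2035.

Jan 23 2035, Feb 27 2035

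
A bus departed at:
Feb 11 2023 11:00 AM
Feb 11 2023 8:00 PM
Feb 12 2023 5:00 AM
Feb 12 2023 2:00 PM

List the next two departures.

The interval is a steady 9 hours (9, 9, 9).
Feb 12 2023 2:00 PM + 9 h = Feb 12 2023 11:00 PM.
Feb 12 2023 11:00 PM + 9 h = Feb 13 2023 8:00 AM.

Feb 12 2023 11:00 PM, Feb 13 2023 8:00 AM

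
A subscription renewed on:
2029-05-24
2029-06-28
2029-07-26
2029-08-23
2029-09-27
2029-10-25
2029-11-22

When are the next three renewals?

These are Thursdays at 28- or 35-day spacing (35, 28, 28, 35, 28, 28).
The pattern: 4th Thursday of the month.
December 2029 — 4th Thursday is 2029-12-27.
4th Thursday of January 2030: 2030-01-24.
February 2030 — 4th Thursday is 2030-02-28.

2029-12-27, 2030-01-24, 2030-02-28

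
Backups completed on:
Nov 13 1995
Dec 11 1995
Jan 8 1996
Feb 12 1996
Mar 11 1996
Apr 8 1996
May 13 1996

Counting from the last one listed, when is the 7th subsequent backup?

Dec 9 1996

Gaps: 28, 28, 35, 28, 28, 35 days — a mix of 28 and 35. Every date is a Monday.
Each is the 2nd Monday of its month.
2nd Monday of June 1996: Jun 10 1996.
2nd Monday of July 1996: Jul 8 1996.
2nd Monday of August 1996: Aug 12 1996.
September 1996 — 2nd Monday is Sep 9 1996.
2nd Monday of October 1996: Oct 14 1996.
November 1996 — 2nd Monday is Nov 11 1996.
2nd Monday of December 1996: Dec 9 1996.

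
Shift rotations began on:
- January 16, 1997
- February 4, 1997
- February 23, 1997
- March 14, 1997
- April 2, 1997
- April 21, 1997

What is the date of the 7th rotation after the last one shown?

Every event comes 19 days after the last (19, 19, 19, 19, 19).
April 21, 1997 + 19 days = May 10, 1997.
May 10, 1997 + 19 days = May 29, 1997.
May 29, 1997 + 19 days = June 17, 1997.
June 17, 1997 + 19 days = July 6, 1997.
July 6, 1997 + 19 days = July 25, 1997.
July 25, 1997 + 19 days = August 13, 1997.
August 13, 1997 + 19 days = September 1, 1997.

September 1, 1997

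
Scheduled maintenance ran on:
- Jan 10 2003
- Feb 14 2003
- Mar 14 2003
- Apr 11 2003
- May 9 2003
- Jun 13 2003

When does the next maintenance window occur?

Jul 11 2003

All dates are Fridays, 35, 28, 28, 28, 35 days apart.
Specifically, the 2nd Friday of each month.
July 2003 — 2nd Friday is Jul 11 2003.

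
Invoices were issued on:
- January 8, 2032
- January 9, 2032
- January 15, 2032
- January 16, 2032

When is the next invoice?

January 22, 2032

Every event lands on a Thursday or Friday (gaps cycle 1, 6, 1).
So the schedule is: every Thursday and Friday.
The following Thursday is January 22, 2032.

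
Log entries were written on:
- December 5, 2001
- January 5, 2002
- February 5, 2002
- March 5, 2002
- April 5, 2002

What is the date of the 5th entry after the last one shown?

Gaps: 31, 31, 28, 31 days — not constant. Every event is on the 5th of the month.
Pattern: the 5th of each month.
May 2002: May 5, 2002.
June 2002: June 5, 2002.
July 2002: July 5, 2002.
Next: August 2002 → August 5, 2002.
September 2002: September 5, 2002.

September 5, 2002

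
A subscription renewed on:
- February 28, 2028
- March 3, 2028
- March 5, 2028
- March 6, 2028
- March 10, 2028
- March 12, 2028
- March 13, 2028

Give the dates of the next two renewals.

Gaps: 4, 2, 1, 4, 2, 1 days — not constant, but cyclic with period 3.
The events fall on every Monday, Friday and Sunday.
Next Friday: March 17, 2028.
The following Sunday is March 19, 2028.

March 17, 2028; March 19, 2028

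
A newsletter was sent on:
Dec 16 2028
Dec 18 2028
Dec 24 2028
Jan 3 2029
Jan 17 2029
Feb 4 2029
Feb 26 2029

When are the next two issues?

Mar 24 2029, Apr 23 2029

Intervals are 2, 6, 10, 14, 18, 22 days — an arithmetic progression with common difference 4.
Next gap: 26 days. Feb 26 2029 + 26 days = Mar 24 2029.
Next gap: 30 days. Mar 24 2029 + 30 days = Apr 23 2029.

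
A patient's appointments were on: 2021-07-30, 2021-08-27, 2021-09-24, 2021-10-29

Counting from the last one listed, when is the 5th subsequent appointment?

2022-03-25

These are Fridays with 28, 28, 35-day gaps.
Each is the final Friday of its month — 2021-07-30 is past the 28th, so '4th Friday' doesn't fit.
November 2021 ends with Friday 2021-11-26.
Last Friday of December 2021: 2021-12-31.
January 2022 ends with Friday 2022-01-28.
February 2022 ends with Friday 2022-02-25.
March 2022 ends with Friday 2022-03-25.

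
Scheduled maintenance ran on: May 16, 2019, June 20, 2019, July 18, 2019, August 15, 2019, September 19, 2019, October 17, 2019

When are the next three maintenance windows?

Gaps: 35, 28, 28, 35, 28 days — a mix of 28 and 35. Every date is a Thursday.
Each is the 3rd Thursday of its month.
3rd Thursday of November 2019: November 21, 2019.
3rd Thursday of December 2019: December 19, 2019.
3rd Thursday of January 2020: January 16, 2020.

November 21, 2019; December 19, 2019; January 16, 2020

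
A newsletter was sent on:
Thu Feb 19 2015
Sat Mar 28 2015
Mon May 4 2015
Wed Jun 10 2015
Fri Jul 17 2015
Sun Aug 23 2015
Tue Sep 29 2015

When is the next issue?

Thu Nov 5 2015

Gaps between consecutive events: 37, 37, 37, 37, 37, 37 days — a constant 37-day interval.
Tue Sep 29 2015 + 37 days = Thu Nov 5 2015.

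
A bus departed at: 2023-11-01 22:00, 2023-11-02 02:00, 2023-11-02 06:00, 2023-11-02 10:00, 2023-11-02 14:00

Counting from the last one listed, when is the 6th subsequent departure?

Gaps: 4, 4, 4, 4 hours — each event is 4 hours after the previous one.
2023-11-02 14:00 + 4 h = 2023-11-02 18:00.
2023-11-02 18:00 + 4 h = 2023-11-02 22:00.
2023-11-02 22:00 + 4 h = 2023-11-03 02:00.
2023-11-03 02:00 + 4 h = 2023-11-03 06:00.
2023-11-03 06:00 + 4 h = 2023-11-03 10:00.
2023-11-03 10:00 + 4 h = 2023-11-03 14:00.

2023-11-03 14:00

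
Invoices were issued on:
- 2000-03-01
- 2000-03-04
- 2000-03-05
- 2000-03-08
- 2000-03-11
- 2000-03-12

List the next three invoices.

Every event lands on a Wednesday or Saturday or Sunday (gaps cycle 3, 1, 3, 3, 1).
So the schedule is: every Wednesday, Saturday and Sunday.
Next Wednesday: 2000-03-15.
The following Saturday is 2000-03-18.
Next Sunday: 2000-03-19.

2000-03-15, 2000-03-18, 2000-03-19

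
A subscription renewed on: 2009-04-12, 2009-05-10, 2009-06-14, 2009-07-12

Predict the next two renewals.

2009-08-09, 2009-09-13

These are Sundays at 28- or 35-day spacing (28, 35, 28).
The pattern: 2nd Sunday of the month.
2nd Sunday of August 2009: 2009-08-09.
2nd Sunday of September 2009: 2009-09-13.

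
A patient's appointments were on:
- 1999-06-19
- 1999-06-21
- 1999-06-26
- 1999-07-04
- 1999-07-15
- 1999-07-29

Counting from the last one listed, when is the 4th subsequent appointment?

Gaps: 2, 5, 8, 11, 14 days — each gap is 3 larger than the previous one.
Next gap: 17 days. 1999-07-29 + 17 days = 1999-08-15.
Next gap: 20 days. 1999-08-15 + 20 days = 1999-09-04.
Next gap: 23 days. 1999-09-04 + 23 days = 1999-09-27.
Next gap: 26 days. 1999-09-27 + 26 days = 1999-10-23.

1999-10-23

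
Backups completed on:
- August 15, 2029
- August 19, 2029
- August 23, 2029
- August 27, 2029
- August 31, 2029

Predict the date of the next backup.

Gaps between consecutive events: 4, 4, 4, 4 days — a constant 4-day interval.
August 31, 2029 + 4 days = September 4, 2029.

September 4, 2029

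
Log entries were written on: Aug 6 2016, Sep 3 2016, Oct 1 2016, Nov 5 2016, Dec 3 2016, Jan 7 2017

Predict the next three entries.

Feb 4 2017, Mar 4 2017, Apr 1 2017

All dates are Saturdays, 28, 28, 35, 28, 35 days apart.
Specifically, the 1st Saturday of each month.
1st Saturday of February 2017: Feb 4 2017.
1st Saturday of March 2017: Mar 4 2017.
1st Saturday of April 2017: Apr 1 2017.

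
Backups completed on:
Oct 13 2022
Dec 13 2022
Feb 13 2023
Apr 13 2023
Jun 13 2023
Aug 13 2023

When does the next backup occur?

Oct 13 2023

The day-of-month is always 13 (61, 62, 59, 61, 61 days between events).
So this recurs on the 13th of every 2 months.
October 2023: Oct 13 2023.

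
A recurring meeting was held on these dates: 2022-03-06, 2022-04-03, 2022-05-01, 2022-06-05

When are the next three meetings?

2022-07-03, 2022-08-07, 2022-09-04

These are Sundays at 28- or 35-day spacing (28, 28, 35).
The pattern: 1st Sunday of the month.
1st Sunday of July 2022: 2022-07-03.
1st Sunday of August 2022: 2022-08-07.
September 2022 — 1st Sunday is 2022-09-04.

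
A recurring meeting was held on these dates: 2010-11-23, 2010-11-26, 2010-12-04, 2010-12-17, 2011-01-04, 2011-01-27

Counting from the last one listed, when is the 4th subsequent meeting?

2011-06-18

The spacing grows by 5 each time: 3, 8, 13, 18, 23 days.
Next gap: 28 days. 2011-01-27 + 28 days = 2011-02-24.
Next gap: 33 days. 2011-02-24 + 33 days = 2011-03-29.
Next gap: 38 days. 2011-03-29 + 38 days = 2011-05-06.
Next gap: 43 days. 2011-05-06 + 43 days = 2011-06-18.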